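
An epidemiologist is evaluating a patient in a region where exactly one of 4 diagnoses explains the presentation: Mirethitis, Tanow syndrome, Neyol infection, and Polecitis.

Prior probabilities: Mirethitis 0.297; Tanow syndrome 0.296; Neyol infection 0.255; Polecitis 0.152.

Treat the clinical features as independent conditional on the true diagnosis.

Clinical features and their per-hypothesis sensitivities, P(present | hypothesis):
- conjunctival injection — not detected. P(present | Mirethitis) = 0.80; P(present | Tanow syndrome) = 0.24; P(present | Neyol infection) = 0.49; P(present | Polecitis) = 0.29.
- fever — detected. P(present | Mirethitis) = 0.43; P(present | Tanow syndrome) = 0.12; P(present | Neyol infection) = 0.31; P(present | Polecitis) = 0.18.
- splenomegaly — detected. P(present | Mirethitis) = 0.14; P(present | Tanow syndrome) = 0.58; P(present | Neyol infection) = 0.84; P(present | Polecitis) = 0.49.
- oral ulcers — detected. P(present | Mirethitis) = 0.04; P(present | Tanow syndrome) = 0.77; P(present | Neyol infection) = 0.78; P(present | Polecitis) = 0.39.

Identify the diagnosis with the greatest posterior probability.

Multiply each prior by the joint likelihood of the clinical feature pattern (using 1 − P(present | H) for each absent clinical feature):
  Mirethitis: 0.297 × (1 − 0.80) × 0.43 × 0.14 × 0.04 = 0.00014304
  Tanow syndrome: 0.296 × (1 − 0.24) × 0.12 × 0.58 × 0.77 = 0.012056
  Neyol infection: 0.255 × (1 − 0.49) × 0.31 × 0.84 × 0.78 = 0.026415
  Polecitis: 0.152 × (1 − 0.29) × 0.18 × 0.49 × 0.39 = 0.0037122
Normalizing constant Z = 0.00014304 + 0.012056 + 0.026415 + 0.0037122 = 0.042326.
P(Mirethitis | evidence) ≈ 0.00014304 / 0.042326 ≈ 0.003
P(Tanow syndrome | evidence) ≈ 0.012056 / 0.042326 ≈ 0.285
P(Neyol infection | evidence) ≈ 0.026415 / 0.042326 ≈ 0.624
P(Polecitis | evidence) ≈ 0.0037122 / 0.042326 ≈ 0.088
The largest is 0.624, so Neyol infection is most probable.

Neyol infection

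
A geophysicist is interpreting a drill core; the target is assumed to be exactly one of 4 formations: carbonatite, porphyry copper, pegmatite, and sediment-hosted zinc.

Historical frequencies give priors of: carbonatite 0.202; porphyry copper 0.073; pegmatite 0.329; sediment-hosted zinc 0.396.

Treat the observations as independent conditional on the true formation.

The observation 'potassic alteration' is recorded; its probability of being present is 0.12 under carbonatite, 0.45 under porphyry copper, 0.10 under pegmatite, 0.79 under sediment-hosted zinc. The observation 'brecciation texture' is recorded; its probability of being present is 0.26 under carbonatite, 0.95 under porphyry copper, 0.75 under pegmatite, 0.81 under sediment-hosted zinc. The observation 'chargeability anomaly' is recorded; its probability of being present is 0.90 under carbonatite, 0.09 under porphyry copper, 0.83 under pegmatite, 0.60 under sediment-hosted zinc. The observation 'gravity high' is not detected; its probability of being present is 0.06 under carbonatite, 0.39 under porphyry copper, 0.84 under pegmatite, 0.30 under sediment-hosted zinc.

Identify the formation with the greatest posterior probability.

Multiply each prior by the joint likelihood of the evidence pattern (using 1 − P(present | H) for each absent observation):
  carbonatite: 0.202 × 0.12 × 0.26 × 0.90 × (1 − 0.06) = 0.0053318
  porphyry copper: 0.073 × 0.45 × 0.95 × 0.09 × (1 − 0.39) = 0.0017133
  pegmatite: 0.329 × 0.10 × 0.75 × 0.83 × (1 − 0.84) = 0.0032768
  sediment-hosted zinc: 0.396 × 0.79 × 0.81 × 0.60 × (1 − 0.30) = 0.10643
The unnormalized weights sum to 0.11675.
P(carbonatite | evidence) ≈ 0.0053318 / 0.11675 ≈ 0.046
P(porphyry copper | evidence) ≈ 0.0017133 / 0.11675 ≈ 0.015
P(pegmatite | evidence) ≈ 0.0032768 / 0.11675 ≈ 0.028
P(sediment-hosted zinc | evidence) ≈ 0.10643 / 0.11675 ≈ 0.912
The largest is 0.912, so sediment-hosted zinc is most probable.

sediment-hosted zinc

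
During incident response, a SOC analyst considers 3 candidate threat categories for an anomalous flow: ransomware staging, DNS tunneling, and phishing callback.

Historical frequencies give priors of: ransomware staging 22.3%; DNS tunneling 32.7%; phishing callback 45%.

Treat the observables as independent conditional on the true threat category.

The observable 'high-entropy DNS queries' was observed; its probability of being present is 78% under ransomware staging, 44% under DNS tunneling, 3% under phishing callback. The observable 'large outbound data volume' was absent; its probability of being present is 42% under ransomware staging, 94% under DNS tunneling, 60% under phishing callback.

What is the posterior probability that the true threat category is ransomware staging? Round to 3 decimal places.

0.878

By Bayes' rule with conditional independence, the unnormalized weight for each hypothesis is prior × ∏ likelihoods (using 1 − P(present | H) for each absent observable):
  ransomware staging: 0.223 × 0.78 × (1 − 0.42) = 0.10089
  DNS tunneling: 0.327 × 0.44 × (1 − 0.94) = 0.0086328
  phishing callback: 0.450 × 0.03 × (1 − 0.60) = 0.0054
Marginal likelihood of the evidence = 0.11492.
P(ransomware staging | evidence) = 0.10089 / 0.11492 ≈ 0.878.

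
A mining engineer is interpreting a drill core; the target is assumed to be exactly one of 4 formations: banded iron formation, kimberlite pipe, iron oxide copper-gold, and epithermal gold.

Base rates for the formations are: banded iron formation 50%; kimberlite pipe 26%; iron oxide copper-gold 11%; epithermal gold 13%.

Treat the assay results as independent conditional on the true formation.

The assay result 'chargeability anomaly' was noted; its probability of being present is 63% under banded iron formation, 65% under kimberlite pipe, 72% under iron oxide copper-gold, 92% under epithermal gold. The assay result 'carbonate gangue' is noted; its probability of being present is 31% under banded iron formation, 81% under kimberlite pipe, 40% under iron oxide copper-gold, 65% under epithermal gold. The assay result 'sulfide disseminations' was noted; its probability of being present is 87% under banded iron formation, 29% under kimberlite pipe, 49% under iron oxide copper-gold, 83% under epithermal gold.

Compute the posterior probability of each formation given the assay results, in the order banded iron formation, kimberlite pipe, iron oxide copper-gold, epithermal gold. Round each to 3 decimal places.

By Bayes' rule with conditional independence, the unnormalized weight for each hypothesis is prior × ∏ likelihoods:
  banded iron formation: 0.50 × 0.63 × 0.31 × 0.87 = 0.084956
  kimberlite pipe: 0.26 × 0.65 × 0.81 × 0.29 = 0.039698
  iron oxide copper-gold: 0.11 × 0.72 × 0.40 × 0.49 = 0.015523
  epithermal gold: 0.13 × 0.92 × 0.65 × 0.83 = 0.064524
The unnormalized weights sum to 0.2047.
P(banded iron formation | evidence) = 0.084956 / 0.2047 ≈ 0.415
P(kimberlite pipe | evidence) = 0.039698 / 0.2047 ≈ 0.194
P(iron oxide copper-gold | evidence) = 0.015523 / 0.2047 ≈ 0.076
P(epithermal gold | evidence) = 0.064524 / 0.2047 ≈ 0.315

0.415, 0.194, 0.076, 0.315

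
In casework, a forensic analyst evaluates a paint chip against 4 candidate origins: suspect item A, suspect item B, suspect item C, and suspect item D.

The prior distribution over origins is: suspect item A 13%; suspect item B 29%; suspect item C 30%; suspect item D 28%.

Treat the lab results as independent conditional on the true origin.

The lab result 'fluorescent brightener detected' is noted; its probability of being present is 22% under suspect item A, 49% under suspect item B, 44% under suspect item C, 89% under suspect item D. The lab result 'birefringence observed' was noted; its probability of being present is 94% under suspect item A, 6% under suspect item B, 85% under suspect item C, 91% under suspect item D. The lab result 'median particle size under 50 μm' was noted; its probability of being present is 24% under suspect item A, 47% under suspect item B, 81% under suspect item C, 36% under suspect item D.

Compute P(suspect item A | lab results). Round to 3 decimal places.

0.035

Multiply each prior by the joint likelihood of the lab result pattern:
  suspect item A: 0.13 × 0.22 × 0.94 × 0.24 = 0.0064522
  suspect item B: 0.29 × 0.49 × 0.06 × 0.47 = 0.0040072
  suspect item C: 0.30 × 0.44 × 0.85 × 0.81 = 0.090882
  suspect item D: 0.28 × 0.89 × 0.91 × 0.36 = 0.081638
Marginal likelihood of the evidence = 0.18298.
P(suspect item A | evidence) = 0.0064522 / 0.18298 ≈ 0.035.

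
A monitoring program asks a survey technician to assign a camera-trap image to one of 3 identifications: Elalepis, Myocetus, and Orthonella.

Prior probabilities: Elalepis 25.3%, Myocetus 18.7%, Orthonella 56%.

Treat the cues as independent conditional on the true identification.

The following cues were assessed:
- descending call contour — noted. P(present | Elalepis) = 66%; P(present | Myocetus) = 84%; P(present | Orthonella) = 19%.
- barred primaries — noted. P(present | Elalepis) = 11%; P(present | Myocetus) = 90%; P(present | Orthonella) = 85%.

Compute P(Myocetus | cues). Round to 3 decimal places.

0.565

For each hypothesis, the unnormalized posterior weight is prior × product of the cue likelihoods:
  Elalepis: 0.253 × 0.66 × 0.11 = 0.018368
  Myocetus: 0.187 × 0.84 × 0.90 = 0.14137
  Orthonella: 0.560 × 0.19 × 0.85 = 0.09044
Marginal likelihood of the evidence = 0.25018.
P(Myocetus | evidence) = 0.14137 / 0.25018 ≈ 0.565.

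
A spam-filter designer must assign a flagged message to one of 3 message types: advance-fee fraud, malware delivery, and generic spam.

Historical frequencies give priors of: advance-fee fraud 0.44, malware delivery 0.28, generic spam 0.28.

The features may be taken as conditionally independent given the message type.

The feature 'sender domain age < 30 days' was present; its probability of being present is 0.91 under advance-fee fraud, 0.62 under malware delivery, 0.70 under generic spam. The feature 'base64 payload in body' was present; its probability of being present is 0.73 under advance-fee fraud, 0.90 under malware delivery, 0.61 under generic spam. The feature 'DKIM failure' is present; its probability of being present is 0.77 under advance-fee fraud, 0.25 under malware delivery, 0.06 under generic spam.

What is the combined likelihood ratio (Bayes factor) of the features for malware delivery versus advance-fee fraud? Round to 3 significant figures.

Joint likelihood of the feature pattern under each hypothesis:
  malware delivery: 0.62 × 0.90 × 0.25 = 0.1395
  advance-fee fraud: 0.91 × 0.73 × 0.77 = 0.51151
Bayes factor = 0.1395 / 0.51151 ≈ 0.273

0.273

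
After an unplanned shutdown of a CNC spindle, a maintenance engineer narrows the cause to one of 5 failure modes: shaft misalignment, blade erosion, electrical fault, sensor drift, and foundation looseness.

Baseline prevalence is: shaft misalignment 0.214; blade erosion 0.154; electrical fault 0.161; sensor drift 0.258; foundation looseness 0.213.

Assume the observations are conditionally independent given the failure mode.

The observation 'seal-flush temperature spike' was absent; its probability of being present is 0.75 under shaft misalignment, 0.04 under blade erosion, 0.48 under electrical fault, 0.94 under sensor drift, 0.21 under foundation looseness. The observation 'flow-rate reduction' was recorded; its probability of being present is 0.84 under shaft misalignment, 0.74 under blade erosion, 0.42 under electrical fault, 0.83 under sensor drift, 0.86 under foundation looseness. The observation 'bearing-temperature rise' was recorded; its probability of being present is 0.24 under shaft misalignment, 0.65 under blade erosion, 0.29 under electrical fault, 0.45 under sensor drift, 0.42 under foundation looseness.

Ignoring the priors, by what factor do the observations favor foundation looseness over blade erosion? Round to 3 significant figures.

Joint likelihood of the evidence pattern under each hypothesis (using 1 − P(present | H) for each absent observation):
  foundation looseness: (1 − 0.21) × 0.86 × 0.42 = 0.28535
  blade erosion: (1 − 0.04) × 0.74 × 0.65 = 0.46176
Bayes factor = 0.28535 / 0.46176 ≈ 0.618

0.618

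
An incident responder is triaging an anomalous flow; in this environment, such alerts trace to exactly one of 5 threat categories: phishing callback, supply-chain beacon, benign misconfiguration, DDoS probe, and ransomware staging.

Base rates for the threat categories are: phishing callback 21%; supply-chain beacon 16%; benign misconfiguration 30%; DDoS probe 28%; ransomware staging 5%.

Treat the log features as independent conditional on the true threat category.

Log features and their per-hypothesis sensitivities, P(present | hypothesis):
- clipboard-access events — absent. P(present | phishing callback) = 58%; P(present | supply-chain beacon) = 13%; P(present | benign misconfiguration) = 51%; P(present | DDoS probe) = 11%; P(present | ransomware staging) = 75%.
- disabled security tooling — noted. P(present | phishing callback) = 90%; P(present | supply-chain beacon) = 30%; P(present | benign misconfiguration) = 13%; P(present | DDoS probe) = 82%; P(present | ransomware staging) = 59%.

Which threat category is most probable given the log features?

For each hypothesis, the unnormalized posterior weight is prior × product of the log feature likelihoods (using 1 − P(present | H) for each absent log feature):
  phishing callback: 0.21 × (1 − 0.58) × 0.90 = 0.07938
  supply-chain beacon: 0.16 × (1 − 0.13) × 0.30 = 0.04176
  benign misconfiguration: 0.30 × (1 − 0.51) × 0.13 = 0.01911
  DDoS probe: 0.28 × (1 − 0.11) × 0.82 = 0.20434
  ransomware staging: 0.05 × (1 − 0.75) × 0.59 = 0.007375
The unnormalized weights sum to 0.35197.
P(phishing callback | evidence) ≈ 0.07938 / 0.35197 ≈ 0.226
P(supply-chain beacon | evidence) ≈ 0.04176 / 0.35197 ≈ 0.119
P(benign misconfiguration | evidence) ≈ 0.01911 / 0.35197 ≈ 0.054
P(DDoS probe | evidence) ≈ 0.20434 / 0.35197 ≈ 0.581
P(ransomware staging | evidence) ≈ 0.007375 / 0.35197 ≈ 0.021
The largest is 0.581, so DDoS probe is most probable.

DDoS probe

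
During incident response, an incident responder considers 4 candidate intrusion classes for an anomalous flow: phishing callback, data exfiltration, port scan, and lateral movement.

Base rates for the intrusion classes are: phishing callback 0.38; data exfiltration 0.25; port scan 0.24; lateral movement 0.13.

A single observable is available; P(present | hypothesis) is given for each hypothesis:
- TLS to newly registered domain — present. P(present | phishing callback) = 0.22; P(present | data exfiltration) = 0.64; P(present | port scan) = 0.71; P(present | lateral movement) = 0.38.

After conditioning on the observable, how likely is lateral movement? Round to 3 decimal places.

0.107

By Bayes' rule, the unnormalized weight for each hypothesis is prior × likelihood:
  phishing callback: 0.38 × 0.22 = 0.0836
  data exfiltration: 0.25 × 0.64 = 0.16
  port scan: 0.24 × 0.71 = 0.1704
  lateral movement: 0.13 × 0.38 = 0.0494
Marginal likelihood of the evidence = 0.4634.
P(lateral movement | evidence) = 0.0494 / 0.4634 ≈ 0.107.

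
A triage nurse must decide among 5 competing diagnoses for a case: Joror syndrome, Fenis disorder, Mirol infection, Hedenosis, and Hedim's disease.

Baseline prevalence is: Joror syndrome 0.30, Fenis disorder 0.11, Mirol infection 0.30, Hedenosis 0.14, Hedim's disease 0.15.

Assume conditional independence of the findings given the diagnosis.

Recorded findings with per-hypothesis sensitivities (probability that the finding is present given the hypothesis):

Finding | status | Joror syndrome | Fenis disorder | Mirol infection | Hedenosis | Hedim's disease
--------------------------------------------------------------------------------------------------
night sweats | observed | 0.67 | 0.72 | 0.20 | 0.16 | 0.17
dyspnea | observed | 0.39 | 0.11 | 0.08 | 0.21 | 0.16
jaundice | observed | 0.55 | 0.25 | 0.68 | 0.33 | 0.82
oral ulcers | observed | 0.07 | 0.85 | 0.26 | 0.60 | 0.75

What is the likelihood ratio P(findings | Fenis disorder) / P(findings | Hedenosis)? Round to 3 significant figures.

2.53

Joint likelihood of the evidence pattern under each hypothesis:
  Fenis disorder: 0.72 × 0.11 × 0.25 × 0.85 = 0.01683
  Hedenosis: 0.16 × 0.21 × 0.33 × 0.60 = 0.0066528
Bayes factor = 0.01683 / 0.0066528 ≈ 2.53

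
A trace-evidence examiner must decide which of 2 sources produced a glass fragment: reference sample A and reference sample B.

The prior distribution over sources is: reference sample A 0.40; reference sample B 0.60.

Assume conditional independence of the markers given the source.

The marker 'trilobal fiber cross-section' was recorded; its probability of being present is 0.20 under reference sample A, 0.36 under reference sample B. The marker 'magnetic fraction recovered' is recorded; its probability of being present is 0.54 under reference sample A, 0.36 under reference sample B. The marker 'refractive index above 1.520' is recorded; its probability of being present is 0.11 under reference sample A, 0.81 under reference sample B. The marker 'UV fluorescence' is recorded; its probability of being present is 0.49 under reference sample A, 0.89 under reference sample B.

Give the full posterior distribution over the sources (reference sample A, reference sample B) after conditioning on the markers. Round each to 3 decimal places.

For each hypothesis, the unnormalized posterior weight is prior × product of the marker likelihoods:
  reference sample A: 0.40 × 0.20 × 0.54 × 0.11 × 0.49 = 0.0023285
  reference sample B: 0.60 × 0.36 × 0.36 × 0.81 × 0.89 = 0.056057
The unnormalized weights sum to 0.058386.
P(reference sample A | evidence) = 0.0023285 / 0.058386 ≈ 0.040
P(reference sample B | evidence) = 0.056057 / 0.058386 ≈ 0.960

0.040, 0.960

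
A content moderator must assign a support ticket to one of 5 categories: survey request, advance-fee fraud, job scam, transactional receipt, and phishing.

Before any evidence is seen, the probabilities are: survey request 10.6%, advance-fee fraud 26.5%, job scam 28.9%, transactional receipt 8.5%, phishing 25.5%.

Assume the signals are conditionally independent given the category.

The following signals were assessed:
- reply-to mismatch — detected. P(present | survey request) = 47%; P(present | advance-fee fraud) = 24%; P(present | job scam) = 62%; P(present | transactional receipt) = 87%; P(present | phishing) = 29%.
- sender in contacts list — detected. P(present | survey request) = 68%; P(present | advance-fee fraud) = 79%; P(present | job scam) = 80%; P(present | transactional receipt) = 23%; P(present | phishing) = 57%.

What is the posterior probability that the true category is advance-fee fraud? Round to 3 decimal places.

Multiply each prior by the joint likelihood of the signal pattern:
  survey request: 0.106 × 0.47 × 0.68 = 0.033878
  advance-fee fraud: 0.265 × 0.24 × 0.79 = 0.050244
  job scam: 0.289 × 0.62 × 0.80 = 0.14334
  transactional receipt: 0.085 × 0.87 × 0.23 = 0.017009
  phishing: 0.255 × 0.29 × 0.57 = 0.042151
Marginal likelihood of the evidence = 0.28663.
P(advance-fee fraud | evidence) = 0.050244 / 0.28663 ≈ 0.175.

0.175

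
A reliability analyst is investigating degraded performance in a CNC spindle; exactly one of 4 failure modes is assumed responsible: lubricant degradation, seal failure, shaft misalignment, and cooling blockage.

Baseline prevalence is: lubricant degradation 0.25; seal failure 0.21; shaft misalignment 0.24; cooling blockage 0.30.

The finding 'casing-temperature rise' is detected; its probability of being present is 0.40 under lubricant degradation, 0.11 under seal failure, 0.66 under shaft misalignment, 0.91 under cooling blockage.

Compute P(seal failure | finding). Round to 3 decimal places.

Multiply each prior by the likelihood of the finding:
  lubricant degradation: 0.25 × 0.40 = 0.1
  seal failure: 0.21 × 0.11 = 0.0231
  shaft misalignment: 0.24 × 0.66 = 0.1584
  cooling blockage: 0.30 × 0.91 = 0.273
The unnormalized weights sum to 0.5545.
P(seal failure | evidence) = 0.0231 / 0.5545 ≈ 0.042.

0.042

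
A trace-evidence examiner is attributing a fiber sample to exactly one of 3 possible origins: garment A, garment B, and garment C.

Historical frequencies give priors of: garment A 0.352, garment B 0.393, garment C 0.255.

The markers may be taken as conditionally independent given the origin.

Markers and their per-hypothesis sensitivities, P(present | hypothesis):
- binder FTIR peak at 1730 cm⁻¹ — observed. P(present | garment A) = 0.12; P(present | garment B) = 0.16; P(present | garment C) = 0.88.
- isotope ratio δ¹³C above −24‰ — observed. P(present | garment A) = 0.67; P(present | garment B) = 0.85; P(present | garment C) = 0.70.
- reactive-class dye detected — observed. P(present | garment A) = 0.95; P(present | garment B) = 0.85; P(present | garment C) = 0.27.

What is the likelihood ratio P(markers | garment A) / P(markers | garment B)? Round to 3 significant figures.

The Bayes factor is the ratio of the joint likelihoods of the marker pattern under the two hypotheses.
  garment A: 0.12 × 0.67 × 0.95 = 0.07638
  garment B: 0.16 × 0.85 × 0.85 = 0.1156
Bayes factor = 0.07638 / 0.1156 ≈ 0.661

0.661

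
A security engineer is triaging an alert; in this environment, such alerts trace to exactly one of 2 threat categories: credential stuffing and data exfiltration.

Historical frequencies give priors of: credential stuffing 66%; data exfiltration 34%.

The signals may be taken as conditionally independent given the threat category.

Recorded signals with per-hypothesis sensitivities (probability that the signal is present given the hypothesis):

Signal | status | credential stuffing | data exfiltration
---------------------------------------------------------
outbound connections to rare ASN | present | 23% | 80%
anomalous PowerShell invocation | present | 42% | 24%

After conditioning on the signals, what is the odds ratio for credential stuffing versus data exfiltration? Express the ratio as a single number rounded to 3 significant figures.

0.977

Unnormalized posterior weight (prior times the signal likelihoods) for each of the two hypotheses:
  credential stuffing: 0.66 × 0.23 × 0.42 = 0.063756
  data exfiltration: 0.34 × 0.80 × 0.24 = 0.06528
Posterior odds = 0.063756 / 0.06528 ≈ 0.977.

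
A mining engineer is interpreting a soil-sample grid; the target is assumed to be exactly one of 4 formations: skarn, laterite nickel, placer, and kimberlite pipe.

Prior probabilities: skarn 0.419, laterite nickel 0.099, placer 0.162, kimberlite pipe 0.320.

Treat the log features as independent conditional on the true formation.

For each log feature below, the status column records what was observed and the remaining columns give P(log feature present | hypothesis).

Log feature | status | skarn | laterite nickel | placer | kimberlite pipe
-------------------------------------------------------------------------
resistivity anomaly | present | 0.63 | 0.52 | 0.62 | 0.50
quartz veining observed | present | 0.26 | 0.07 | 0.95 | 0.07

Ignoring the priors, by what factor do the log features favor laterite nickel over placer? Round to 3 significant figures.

0.0618

Joint likelihood of the log feature pattern under each hypothesis:
  laterite nickel: 0.52 × 0.07 = 0.0364
  placer: 0.62 × 0.95 = 0.589
Bayes factor = 0.0364 / 0.589 ≈ 0.0618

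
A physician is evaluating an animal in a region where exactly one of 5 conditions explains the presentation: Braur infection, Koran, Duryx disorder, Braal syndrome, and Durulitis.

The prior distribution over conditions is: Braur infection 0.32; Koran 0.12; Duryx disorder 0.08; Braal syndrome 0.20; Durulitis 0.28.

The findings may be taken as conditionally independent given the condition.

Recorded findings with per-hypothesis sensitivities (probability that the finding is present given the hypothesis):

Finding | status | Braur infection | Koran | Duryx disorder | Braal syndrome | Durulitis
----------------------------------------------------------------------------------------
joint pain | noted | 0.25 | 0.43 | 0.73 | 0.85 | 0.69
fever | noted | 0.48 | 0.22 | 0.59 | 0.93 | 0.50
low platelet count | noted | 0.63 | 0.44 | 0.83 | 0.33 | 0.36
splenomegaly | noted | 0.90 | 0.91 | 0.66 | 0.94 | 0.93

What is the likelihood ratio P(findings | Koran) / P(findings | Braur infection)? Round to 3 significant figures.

The Bayes factor is the ratio of the joint likelihoods of the evidence pattern under the two hypotheses.
  Koran: 0.43 × 0.22 × 0.44 × 0.91 = 0.037878
  Braur infection: 0.25 × 0.48 × 0.63 × 0.90 = 0.06804
Bayes factor = 0.037878 / 0.06804 ≈ 0.557

0.557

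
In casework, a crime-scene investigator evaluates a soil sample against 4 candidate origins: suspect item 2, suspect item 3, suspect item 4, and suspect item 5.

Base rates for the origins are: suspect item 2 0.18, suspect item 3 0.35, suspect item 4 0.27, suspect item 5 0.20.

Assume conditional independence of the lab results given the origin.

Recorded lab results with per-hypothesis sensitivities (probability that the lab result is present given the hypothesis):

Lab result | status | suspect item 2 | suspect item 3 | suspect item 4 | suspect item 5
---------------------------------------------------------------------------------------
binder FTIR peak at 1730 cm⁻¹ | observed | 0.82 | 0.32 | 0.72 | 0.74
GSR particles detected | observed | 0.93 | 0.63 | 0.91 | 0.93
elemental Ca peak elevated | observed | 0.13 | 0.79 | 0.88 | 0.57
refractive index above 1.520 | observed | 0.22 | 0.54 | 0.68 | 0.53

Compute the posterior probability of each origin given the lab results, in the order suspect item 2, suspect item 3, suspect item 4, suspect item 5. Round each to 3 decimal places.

0.022, 0.166, 0.583, 0.229

By Bayes' rule with conditional independence, the unnormalized weight for each hypothesis is prior × ∏ likelihoods:
  suspect item 2: 0.18 × 0.82 × 0.93 × 0.13 × 0.22 = 0.0039259
  suspect item 3: 0.35 × 0.32 × 0.63 × 0.79 × 0.54 = 0.030101
  suspect item 4: 0.27 × 0.72 × 0.91 × 0.88 × 0.68 = 0.10586
  suspect item 5: 0.20 × 0.74 × 0.93 × 0.57 × 0.53 = 0.041581
Normalizing constant Z = 0.0039259 + 0.030101 + 0.10586 + 0.041581 = 0.18147.
P(suspect item 2 | evidence) = 0.0039259 / 0.18147 ≈ 0.022
P(suspect item 3 | evidence) = 0.030101 / 0.18147 ≈ 0.166
P(suspect item 4 | evidence) = 0.10586 / 0.18147 ≈ 0.583
P(suspect item 5 | evidence) = 0.041581 / 0.18147 ≈ 0.229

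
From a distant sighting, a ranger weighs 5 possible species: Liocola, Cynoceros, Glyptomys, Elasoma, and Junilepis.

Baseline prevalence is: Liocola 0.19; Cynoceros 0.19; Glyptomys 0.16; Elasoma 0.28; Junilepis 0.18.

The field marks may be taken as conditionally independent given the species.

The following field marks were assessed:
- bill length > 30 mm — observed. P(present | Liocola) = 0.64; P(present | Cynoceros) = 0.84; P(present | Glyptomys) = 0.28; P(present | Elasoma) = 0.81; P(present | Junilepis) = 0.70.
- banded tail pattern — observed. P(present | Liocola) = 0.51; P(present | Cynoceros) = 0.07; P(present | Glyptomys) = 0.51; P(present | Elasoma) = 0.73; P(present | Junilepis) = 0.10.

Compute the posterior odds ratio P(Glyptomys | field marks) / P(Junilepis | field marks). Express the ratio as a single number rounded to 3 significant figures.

The normalizing constant cancels in an odds ratio, so compute prior × likelihood for the two hypotheses only:
  Glyptomys: 0.16 × 0.28 × 0.51 = 0.022848
  Junilepis: 0.18 × 0.70 × 0.10 = 0.0126
Odds(Glyptomys : Junilepis) = 0.022848 / 0.0126 ≈ 1.81.

1.81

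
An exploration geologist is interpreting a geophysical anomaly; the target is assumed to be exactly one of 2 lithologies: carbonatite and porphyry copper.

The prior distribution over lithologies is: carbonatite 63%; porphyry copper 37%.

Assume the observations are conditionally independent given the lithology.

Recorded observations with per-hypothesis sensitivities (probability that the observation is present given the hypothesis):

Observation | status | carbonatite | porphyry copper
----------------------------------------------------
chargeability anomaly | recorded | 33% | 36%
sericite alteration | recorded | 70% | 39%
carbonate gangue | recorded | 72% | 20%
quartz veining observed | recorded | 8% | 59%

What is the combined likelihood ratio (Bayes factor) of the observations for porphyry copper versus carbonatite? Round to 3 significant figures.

Take the product of per-observation likelihoods under each hypothesis, then divide.
  porphyry copper: 0.36 × 0.39 × 0.20 × 0.59 = 0.016567
  carbonatite: 0.33 × 0.70 × 0.72 × 0.08 = 0.013306
Bayes factor = 0.016567 / 0.013306 ≈ 1.25

1.25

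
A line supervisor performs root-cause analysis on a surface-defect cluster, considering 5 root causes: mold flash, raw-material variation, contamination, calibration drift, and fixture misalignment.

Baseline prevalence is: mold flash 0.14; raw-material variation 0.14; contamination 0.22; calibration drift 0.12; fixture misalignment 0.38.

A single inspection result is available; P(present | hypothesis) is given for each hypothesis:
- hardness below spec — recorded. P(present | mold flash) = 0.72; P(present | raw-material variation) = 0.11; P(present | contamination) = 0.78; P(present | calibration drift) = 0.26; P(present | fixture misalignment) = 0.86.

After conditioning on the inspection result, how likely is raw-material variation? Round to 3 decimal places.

0.024

For each hypothesis, the unnormalized posterior weight is prior × likelihood:
  mold flash: 0.14 × 0.72 = 0.1008
  raw-material variation: 0.14 × 0.11 = 0.0154
  contamination: 0.22 × 0.78 = 0.1716
  calibration drift: 0.12 × 0.26 = 0.0312
  fixture misalignment: 0.38 × 0.86 = 0.3268
Marginal likelihood of the evidence = 0.6458.
P(raw-material variation | evidence) = 0.0154 / 0.6458 ≈ 0.024.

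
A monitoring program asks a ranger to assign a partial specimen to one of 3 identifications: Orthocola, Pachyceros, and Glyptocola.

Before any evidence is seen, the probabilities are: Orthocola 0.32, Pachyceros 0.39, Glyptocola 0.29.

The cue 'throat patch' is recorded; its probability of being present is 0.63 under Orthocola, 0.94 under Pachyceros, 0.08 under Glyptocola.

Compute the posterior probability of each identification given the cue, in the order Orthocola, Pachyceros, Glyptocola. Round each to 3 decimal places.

0.341, 0.620, 0.039

Multiply each prior by the likelihood of the cue:
  Orthocola: 0.32 × 0.63 = 0.2016
  Pachyceros: 0.39 × 0.94 = 0.3666
  Glyptocola: 0.29 × 0.08 = 0.0232
Normalizing constant Z = 0.2016 + 0.3666 + 0.0232 = 0.5914.
P(Orthocola | evidence) = 0.2016 / 0.5914 ≈ 0.341
P(Pachyceros | evidence) = 0.3666 / 0.5914 ≈ 0.620
P(Glyptocola | evidence) = 0.0232 / 0.5914 ≈ 0.039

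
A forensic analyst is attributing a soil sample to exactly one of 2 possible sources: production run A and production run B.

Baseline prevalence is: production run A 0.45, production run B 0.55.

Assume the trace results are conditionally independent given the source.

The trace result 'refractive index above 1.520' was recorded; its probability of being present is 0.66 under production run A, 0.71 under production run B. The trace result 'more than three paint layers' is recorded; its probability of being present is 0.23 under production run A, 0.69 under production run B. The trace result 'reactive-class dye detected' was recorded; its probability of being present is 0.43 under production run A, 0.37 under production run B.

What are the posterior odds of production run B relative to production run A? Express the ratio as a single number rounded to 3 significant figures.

Posterior odds equal prior odds times the likelihood ratio; only the two competing hypotheses matter.
  production run B: 0.55 × 0.71 × 0.69 × 0.37 = 0.099695
  production run A: 0.45 × 0.66 × 0.23 × 0.43 = 0.029373
Odds(production run B : production run A) = 0.099695 / 0.029373 ≈ 3.39.

3.39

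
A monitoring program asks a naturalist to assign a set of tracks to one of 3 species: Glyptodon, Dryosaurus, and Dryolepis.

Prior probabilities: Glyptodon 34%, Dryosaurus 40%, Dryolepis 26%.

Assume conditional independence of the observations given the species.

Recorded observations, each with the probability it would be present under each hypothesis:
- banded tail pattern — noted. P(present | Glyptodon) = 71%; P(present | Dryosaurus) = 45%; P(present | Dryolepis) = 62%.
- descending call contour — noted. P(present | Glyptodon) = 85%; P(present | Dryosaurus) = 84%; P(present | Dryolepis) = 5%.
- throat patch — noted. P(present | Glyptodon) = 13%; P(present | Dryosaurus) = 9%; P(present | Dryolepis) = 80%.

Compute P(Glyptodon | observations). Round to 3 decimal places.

Multiply each prior by the joint likelihood of the evidence pattern:
  Glyptodon: 0.34 × 0.71 × 0.85 × 0.13 = 0.026675
  Dryosaurus: 0.40 × 0.45 × 0.84 × 0.09 = 0.013608
  Dryolepis: 0.26 × 0.62 × 0.05 × 0.80 = 0.006448
The unnormalized weights sum to 0.046731.
P(Glyptodon | evidence) = 0.026675 / 0.046731 ≈ 0.571.

0.571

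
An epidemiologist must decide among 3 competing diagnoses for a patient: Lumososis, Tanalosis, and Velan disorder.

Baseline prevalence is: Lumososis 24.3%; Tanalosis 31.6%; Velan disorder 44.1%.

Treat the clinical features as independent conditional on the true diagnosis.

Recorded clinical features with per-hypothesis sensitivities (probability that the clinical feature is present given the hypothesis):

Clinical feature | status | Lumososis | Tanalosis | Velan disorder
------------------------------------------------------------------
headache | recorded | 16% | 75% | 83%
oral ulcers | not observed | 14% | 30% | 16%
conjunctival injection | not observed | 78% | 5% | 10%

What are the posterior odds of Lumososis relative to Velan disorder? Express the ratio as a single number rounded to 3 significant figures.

Unnormalized posterior weight (prior times the clinical feature likelihoods) for each of the two hypotheses (using 1 − P(present | H) for each absent clinical feature):
  Lumososis: 0.243 × 0.16 × (1 − 0.14) × (1 − 0.78) = 0.0073561
  Velan disorder: 0.441 × 0.83 × (1 − 0.16) × (1 − 0.10) = 0.27672
Odds(Lumososis : Velan disorder) = 0.0073561 / 0.27672 ≈ 0.0266.

0.0266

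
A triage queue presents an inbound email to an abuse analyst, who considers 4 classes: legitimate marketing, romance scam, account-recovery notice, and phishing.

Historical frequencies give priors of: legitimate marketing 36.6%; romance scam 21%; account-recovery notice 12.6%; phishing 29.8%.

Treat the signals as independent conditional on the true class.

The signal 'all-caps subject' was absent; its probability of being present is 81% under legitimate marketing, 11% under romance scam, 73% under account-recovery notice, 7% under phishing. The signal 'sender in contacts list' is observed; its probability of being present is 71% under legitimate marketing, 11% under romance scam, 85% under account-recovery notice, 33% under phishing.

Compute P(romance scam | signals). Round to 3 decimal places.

0.108

For each hypothesis, the unnormalized posterior weight is prior × product of the signal likelihoods (using 1 − P(present | H) for each absent signal):
  legitimate marketing: 0.366 × (1 − 0.81) × 0.71 = 0.049373
  romance scam: 0.210 × (1 − 0.11) × 0.11 = 0.020559
  account-recovery notice: 0.126 × (1 − 0.73) × 0.85 = 0.028917
  phishing: 0.298 × (1 − 0.07) × 0.33 = 0.091456
Marginal likelihood of the evidence = 0.19031.
P(romance scam | evidence) = 0.020559 / 0.19031 ≈ 0.108.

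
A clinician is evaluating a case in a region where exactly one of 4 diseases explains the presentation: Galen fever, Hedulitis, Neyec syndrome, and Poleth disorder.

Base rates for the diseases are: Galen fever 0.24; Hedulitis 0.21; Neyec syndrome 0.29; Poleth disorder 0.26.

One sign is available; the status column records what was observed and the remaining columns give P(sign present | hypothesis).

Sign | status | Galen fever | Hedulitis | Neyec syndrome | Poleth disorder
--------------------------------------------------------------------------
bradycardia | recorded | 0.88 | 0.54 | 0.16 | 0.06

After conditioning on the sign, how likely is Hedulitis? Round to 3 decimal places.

0.293

For each hypothesis, the unnormalized posterior weight is prior × likelihood:
  Galen fever: 0.24 × 0.88 = 0.2112
  Hedulitis: 0.21 × 0.54 = 0.1134
  Neyec syndrome: 0.29 × 0.16 = 0.0464
  Poleth disorder: 0.26 × 0.06 = 0.0156
The unnormalized weights sum to 0.3866.
P(Hedulitis | evidence) = 0.1134 / 0.3866 ≈ 0.293.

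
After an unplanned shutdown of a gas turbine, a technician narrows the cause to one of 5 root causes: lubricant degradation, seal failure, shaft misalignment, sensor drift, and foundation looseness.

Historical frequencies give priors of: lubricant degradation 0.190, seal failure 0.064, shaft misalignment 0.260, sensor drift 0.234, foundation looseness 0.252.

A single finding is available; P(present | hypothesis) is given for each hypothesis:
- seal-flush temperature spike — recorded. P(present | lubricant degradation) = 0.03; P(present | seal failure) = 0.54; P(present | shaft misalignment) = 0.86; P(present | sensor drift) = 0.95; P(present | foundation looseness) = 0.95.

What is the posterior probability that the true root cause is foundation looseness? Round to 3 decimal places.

For each hypothesis, the unnormalized posterior weight is prior × likelihood:
  lubricant degradation: 0.190 × 0.03 = 0.0057
  seal failure: 0.064 × 0.54 = 0.03456
  shaft misalignment: 0.260 × 0.86 = 0.2236
  sensor drift: 0.234 × 0.95 = 0.2223
  foundation looseness: 0.252 × 0.95 = 0.2394
Marginal likelihood of the evidence = 0.72556.
P(foundation looseness | evidence) = 0.2394 / 0.72556 ≈ 0.330.

0.330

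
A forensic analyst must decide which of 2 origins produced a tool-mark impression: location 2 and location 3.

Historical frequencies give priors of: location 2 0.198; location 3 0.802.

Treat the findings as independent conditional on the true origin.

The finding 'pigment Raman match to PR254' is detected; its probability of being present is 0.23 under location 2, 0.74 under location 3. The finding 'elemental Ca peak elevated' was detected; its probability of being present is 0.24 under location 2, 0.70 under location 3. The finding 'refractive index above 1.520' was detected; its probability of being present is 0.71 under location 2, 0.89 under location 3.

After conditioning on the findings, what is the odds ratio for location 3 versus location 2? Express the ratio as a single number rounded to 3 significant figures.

47.6

The normalizing constant cancels in an odds ratio, so compute prior × likelihood for the two hypotheses only:
  location 3: 0.802 × 0.74 × 0.70 × 0.89 = 0.36974
  location 2: 0.198 × 0.23 × 0.24 × 0.71 = 0.00776
Odds(location 3 : location 2) = 0.36974 / 0.00776 ≈ 47.6.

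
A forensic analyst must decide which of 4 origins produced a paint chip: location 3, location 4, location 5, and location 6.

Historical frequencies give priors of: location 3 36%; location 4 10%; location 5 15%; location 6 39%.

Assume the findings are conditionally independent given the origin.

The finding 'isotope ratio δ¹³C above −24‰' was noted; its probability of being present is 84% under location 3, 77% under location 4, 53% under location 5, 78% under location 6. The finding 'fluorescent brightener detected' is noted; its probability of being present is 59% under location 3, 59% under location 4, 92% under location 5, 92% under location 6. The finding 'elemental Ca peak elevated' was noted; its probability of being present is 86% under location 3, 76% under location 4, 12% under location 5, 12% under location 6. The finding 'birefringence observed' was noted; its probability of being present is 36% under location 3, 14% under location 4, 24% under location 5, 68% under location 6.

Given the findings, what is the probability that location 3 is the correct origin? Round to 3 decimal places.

0.650

Multiply each prior by the joint likelihood of the evidence pattern:
  location 3: 0.36 × 0.84 × 0.59 × 0.86 × 0.36 = 0.055238
  location 4: 0.10 × 0.77 × 0.59 × 0.76 × 0.14 = 0.0048338
  location 5: 0.15 × 0.53 × 0.92 × 0.12 × 0.24 = 0.0021064
  location 6: 0.39 × 0.78 × 0.92 × 0.12 × 0.68 = 0.022837
The unnormalized weights sum to 0.085015.
P(location 3 | evidence) = 0.055238 / 0.085015 ≈ 0.650.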